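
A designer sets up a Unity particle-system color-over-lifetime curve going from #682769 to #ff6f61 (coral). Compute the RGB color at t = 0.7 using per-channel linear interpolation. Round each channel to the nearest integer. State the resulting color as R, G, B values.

#682769 → (104, 39, 105); #ff6f61 → (255, 111, 97).
R = 104 + 0.7 × (255 − 104) = 104 + 0.7 × 151 = 209.7 → 210
G = 39 + 0.7 × (111 − 39) = 39 + 0.7 × 72 = 89.4 → 89
B = 105 + 0.7 × (97 − 105) = 105 + 0.7 × -8 = 99.4 → 99

(210, 89, 99)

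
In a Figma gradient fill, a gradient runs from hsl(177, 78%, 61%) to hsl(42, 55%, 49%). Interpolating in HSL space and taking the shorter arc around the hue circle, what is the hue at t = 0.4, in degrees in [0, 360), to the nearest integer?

Hue arc: Δh = 42 − 177 = -135° (|Δh| ≤ 180, already the shorter path).
H = 177 + 0.4 × (-135) = 123 → 123°

123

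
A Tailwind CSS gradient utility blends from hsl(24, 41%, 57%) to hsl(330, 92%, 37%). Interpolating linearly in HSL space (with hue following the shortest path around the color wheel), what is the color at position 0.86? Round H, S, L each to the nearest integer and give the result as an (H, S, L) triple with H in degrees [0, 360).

(338, 85, 40)

Hue: 330 − 24 = 306°, but |306| > 180 so the shorter arc goes the other way: Δh = 306 − 360 = -54°.
H = 24 + 0.86 × (-54) = -22.44 → -22 → -22 mod 360 = 338°
S = 41 + 0.86 × (92 − 41) = 84.86 → 85%
L = 57 + 0.86 × (37 − 57) = 39.8 → 40%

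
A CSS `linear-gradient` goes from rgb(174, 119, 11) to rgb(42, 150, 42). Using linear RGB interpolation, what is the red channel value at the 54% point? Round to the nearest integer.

103

R = 174 + 0.54 × (42 − 174) = 102.72 → 103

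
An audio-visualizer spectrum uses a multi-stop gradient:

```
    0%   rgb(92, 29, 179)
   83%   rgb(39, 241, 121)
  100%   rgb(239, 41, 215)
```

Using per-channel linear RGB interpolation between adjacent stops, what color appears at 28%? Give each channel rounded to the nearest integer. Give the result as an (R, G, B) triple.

(74, 101, 159)

28% lies between the 0% and 83% stops, so the local fraction is t = (28 − 0)/(83 − 0) = 28/83 ≈ 0.3373.
R = 92 + 0.3373 × (39 − 92) = 74.123 → 74
G = 29 + 0.3373 × (241 − 29) = 100.508 → 101
B = 179 + 0.3373 × (121 − 179) = 159.437 → 159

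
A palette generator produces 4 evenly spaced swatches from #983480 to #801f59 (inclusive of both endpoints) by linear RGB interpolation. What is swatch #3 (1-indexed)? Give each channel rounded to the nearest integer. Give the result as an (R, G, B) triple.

(136, 38, 102)

With 4 swatches and endpoints inclusive, swatch 3 sits at t = (3 − 1)/(4 − 1) = 2/3 ≈ 0.6667.
#983480 → (152, 52, 128); #801f59 → (128, 31, 89).
R = 152 + 0.6667 × (128 − 152) = 135.999 → 136
G = 52 + 0.6667 × (31 − 52) = 37.999 → 38
B = 128 + 0.6667 × (89 − 128) = 101.999 → 102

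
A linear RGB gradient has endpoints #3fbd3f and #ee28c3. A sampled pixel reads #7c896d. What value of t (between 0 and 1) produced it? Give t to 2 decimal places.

0.35

Invert the lerp on the R channel (largest span, 175): t = (124 − 63) / (238 − 63) = 61/175 = 0.34857.
Check on G: (137 − 189)/(40 − 189) = 0.349 ✓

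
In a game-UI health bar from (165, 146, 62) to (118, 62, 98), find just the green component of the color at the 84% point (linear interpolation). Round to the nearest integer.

G = 146 + 0.84 × (62 − 146) = 75.44 → 75

75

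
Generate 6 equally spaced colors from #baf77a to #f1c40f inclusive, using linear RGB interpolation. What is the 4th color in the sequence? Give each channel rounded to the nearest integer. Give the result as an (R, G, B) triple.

With 6 swatches and endpoints inclusive, swatch 4 sits at t = (4 − 1)/(6 − 1) = 3/5 ≈ 0.6.
#baf77a → (186, 247, 122); #f1c40f → (241, 196, 15).
R = 186 + 0.6 × (241 − 186) = 219 → 219
G = 247 + 0.6 × (196 − 247) = 216.4 → 216
B = 122 + 0.6 × (15 − 122) = 57.8 → 58

(219, 216, 58)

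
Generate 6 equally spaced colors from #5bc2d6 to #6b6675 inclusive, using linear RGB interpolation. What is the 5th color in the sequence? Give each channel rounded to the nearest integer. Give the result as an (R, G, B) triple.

(104, 120, 136)

With 6 swatches and endpoints inclusive, swatch 5 sits at t = (5 − 1)/(6 − 1) = 4/5 ≈ 0.8.
#5bc2d6 → (91, 194, 214); #6b6675 → (107, 102, 117).
R = 91 + 0.8 × (107 − 91) = 103.8 → 104
G = 194 + 0.8 × (102 − 194) = 120.4 → 120
B = 214 + 0.8 × (117 − 214) = 136.4 → 136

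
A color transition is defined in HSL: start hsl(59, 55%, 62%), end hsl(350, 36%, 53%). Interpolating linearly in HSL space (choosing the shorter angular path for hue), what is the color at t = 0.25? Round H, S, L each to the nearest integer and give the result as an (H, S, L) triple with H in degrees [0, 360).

(42, 50, 60)

Hue: 350 − 59 = 291°, but |291| > 180 so the shorter arc goes the other way: Δh = 291 − 360 = -69°.
H = 59 + 0.25 × (-69) = 41.75 → 42°
S = 55 + 0.25 × (36 − 55) = 50.25 → 50%
L = 62 + 0.25 × (53 − 62) = 59.75 → 60%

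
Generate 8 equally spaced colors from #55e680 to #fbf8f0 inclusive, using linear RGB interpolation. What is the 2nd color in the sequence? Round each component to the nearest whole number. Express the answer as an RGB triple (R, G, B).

(109, 233, 144)

With 8 swatches and endpoints inclusive, swatch 2 sits at t = (2 − 1)/(8 − 1) = 1/7 ≈ 0.1429.
#55e680 → (85, 230, 128); #fbf8f0 → (251, 248, 240).
R = 85 + 0.1429 × (251 − 85) = 108.721 → 109
G = 230 + 0.1429 × (248 − 230) = 232.572 → 233
B = 128 + 0.1429 × (240 − 128) = 144.005 → 144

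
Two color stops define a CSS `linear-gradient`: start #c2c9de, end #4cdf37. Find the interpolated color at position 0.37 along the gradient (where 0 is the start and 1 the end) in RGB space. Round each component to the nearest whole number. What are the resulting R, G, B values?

(150, 209, 160)

#c2c9de → (194, 201, 222); #4cdf37 → (76, 223, 55).
R = 194 + 0.37 × (76 − 194) = 194 + 0.37 × -118 = 150.34 → 150
G = 201 + 0.37 × (223 − 201) = 201 + 0.37 × 22 = 209.14 → 209
B = 222 + 0.37 × (55 − 222) = 222 + 0.37 × -167 = 160.21 → 160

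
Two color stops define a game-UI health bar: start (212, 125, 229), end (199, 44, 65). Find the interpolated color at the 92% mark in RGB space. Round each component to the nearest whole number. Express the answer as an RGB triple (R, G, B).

92% corresponds to t = 0.92.
R = 212 + 0.92 × (199 − 212) = 212 + 0.92 × -13 = 200.04 → 200
G = 125 + 0.92 × (44 − 125) = 125 + 0.92 × -81 = 50.48 → 50
B = 229 + 0.92 × (65 − 229) = 229 + 0.92 × -164 = 78.12 → 78
So the blended color is (200, 50, 78), about #c8324e.

(200, 50, 78)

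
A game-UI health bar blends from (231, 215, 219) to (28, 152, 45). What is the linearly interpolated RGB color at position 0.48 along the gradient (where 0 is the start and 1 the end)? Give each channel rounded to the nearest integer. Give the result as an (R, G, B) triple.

R = 231 + 0.48 × (28 − 231) = 231 + 0.48 × -203 = 133.56 → 134
G = 215 + 0.48 × (152 − 215) = 215 + 0.48 × -63 = 184.76 → 185
B = 219 + 0.48 × (45 − 219) = 219 + 0.48 × -174 = 135.48 → 135

(134, 185, 135)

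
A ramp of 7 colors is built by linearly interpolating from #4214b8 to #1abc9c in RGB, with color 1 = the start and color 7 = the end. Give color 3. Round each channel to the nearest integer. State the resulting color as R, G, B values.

(53, 76, 175)

With 7 swatches and endpoints inclusive, swatch 3 sits at t = (3 − 1)/(7 − 1) = 2/6 ≈ 0.3333.
#4214b8 → (66, 20, 184); #1abc9c → (26, 188, 156).
R = 66 + 0.3333 × (26 − 66) = 52.668 → 53
G = 20 + 0.3333 × (188 − 20) = 75.994 → 76
B = 184 + 0.3333 × (156 − 184) = 174.668 → 175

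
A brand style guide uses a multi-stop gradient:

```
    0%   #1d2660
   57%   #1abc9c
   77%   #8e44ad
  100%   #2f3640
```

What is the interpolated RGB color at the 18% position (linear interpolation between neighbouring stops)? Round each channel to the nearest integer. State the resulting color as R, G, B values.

18% lies between the 0% and 57% stops, so the local fraction is t = (18 − 0)/(57 − 0) = 18/57 ≈ 0.3158.
#1d2660 → (29, 38, 96); #1abc9c → (26, 188, 156).
R = 29 + 0.3158 × (26 − 29) = 28.053 → 28
G = 38 + 0.3158 × (188 − 38) = 85.37 → 85
B = 96 + 0.3158 × (156 − 96) = 114.948 → 115

(28, 85, 115)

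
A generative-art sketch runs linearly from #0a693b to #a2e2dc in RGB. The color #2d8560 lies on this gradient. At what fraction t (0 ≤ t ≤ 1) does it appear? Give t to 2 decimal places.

0.23

Invert the lerp on the B channel (largest span, 161): t = (96 − 59) / (220 − 59) = 37/161 = 0.22981.
Check on R: (45 − 10)/(162 − 10) = 0.2303 ✓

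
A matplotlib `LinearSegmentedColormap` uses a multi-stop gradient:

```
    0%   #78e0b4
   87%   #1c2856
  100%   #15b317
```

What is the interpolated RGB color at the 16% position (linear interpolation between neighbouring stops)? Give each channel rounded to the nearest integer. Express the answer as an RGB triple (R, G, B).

(103, 190, 163)

16% lies between the 0% and 87% stops, so the local fraction is t = (16 − 0)/(87 − 0) = 16/87 ≈ 0.1839.
#78e0b4 → (120, 224, 180); #1c2856 → (28, 40, 86).
R = 120 + 0.1839 × (28 − 120) = 103.081 → 103
G = 224 + 0.1839 × (40 − 224) = 190.162 → 190
B = 180 + 0.1839 × (86 − 180) = 162.713 → 163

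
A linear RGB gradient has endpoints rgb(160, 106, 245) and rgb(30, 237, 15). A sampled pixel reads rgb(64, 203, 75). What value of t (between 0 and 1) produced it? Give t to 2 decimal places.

0.74

Invert the lerp on the B channel (largest span, 230): t = (75 − 245) / (15 − 245) = -170/-230 = 0.73913.
Check on R: (64 − 160)/(30 − 160) = 0.7385 ✓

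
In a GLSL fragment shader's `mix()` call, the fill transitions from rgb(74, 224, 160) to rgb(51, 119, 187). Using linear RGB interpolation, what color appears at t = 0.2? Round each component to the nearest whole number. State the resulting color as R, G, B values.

(69, 203, 165)

R = 74 + 0.2 × (51 − 74) = 74 + 0.2 × -23 = 69.4 → 69
G = 224 + 0.2 × (119 − 224) = 224 + 0.2 × -105 = 203 → 203
B = 160 + 0.2 × (187 − 160) = 160 + 0.2 × 27 = 165.4 → 165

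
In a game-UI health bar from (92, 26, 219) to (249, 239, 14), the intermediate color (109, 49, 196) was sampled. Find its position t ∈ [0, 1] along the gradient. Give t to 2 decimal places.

0.11

Invert the lerp on the G channel (largest span, 213): t = (49 − 26) / (239 − 26) = 23/213 = 0.10798.
Check on R: (109 − 92)/(249 − 92) = 0.1083 ✓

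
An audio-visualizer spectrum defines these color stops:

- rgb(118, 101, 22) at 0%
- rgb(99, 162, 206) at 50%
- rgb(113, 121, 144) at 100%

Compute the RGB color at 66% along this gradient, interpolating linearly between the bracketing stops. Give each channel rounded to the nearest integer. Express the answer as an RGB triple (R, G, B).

66% lies between the 50% and 100% stops, so the local fraction is t = (66 − 50)/(100 − 50) = 16/50 ≈ 0.32.
R = 99 + 0.32 × (113 − 99) = 103.48 → 103
G = 162 + 0.32 × (121 − 162) = 148.88 → 149
B = 206 + 0.32 × (144 − 206) = 186.16 → 186

(103, 149, 186)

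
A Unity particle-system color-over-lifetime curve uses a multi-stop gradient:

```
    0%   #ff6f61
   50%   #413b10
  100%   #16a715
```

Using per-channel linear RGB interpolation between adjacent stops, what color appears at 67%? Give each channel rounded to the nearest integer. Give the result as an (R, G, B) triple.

(50, 96, 18)

67% lies between the 50% and 100% stops, so the local fraction is t = (67 − 50)/(100 − 50) = 17/50 ≈ 0.34.
#413b10 → (65, 59, 16); #16a715 → (22, 167, 21).
R = 65 + 0.34 × (22 − 65) = 50.38 → 50
G = 59 + 0.34 × (167 − 59) = 95.72 → 96
B = 16 + 0.34 × (21 − 16) = 17.7 → 18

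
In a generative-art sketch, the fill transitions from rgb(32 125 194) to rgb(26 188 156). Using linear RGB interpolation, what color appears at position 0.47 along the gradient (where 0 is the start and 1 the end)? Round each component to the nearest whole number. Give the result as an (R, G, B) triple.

R = 32 + 0.47 × (26 − 32) = 32 + 0.47 × -6 = 29.18 → 29
G = 125 + 0.47 × (188 − 125) = 125 + 0.47 × 63 = 154.61 → 155
B = 194 + 0.47 × (156 − 194) = 194 + 0.47 × -38 = 176.14 → 176
So the blended color is (29, 155, 176), about #1d9bb0.

(29, 155, 176)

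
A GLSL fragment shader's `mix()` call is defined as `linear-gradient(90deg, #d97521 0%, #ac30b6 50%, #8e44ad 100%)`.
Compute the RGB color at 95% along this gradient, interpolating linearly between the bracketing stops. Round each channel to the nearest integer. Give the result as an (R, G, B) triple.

(145, 66, 174)

95% lies between the 50% and 100% stops, so the local fraction is t = (95 − 50)/(100 − 50) = 45/50 ≈ 0.9.
#ac30b6 → (172, 48, 182); #8e44ad → (142, 68, 173).
R = 172 + 0.9 × (142 − 172) = 145 → 145
G = 48 + 0.9 × (68 − 48) = 66 → 66
B = 182 + 0.9 × (173 − 182) = 173.9 → 174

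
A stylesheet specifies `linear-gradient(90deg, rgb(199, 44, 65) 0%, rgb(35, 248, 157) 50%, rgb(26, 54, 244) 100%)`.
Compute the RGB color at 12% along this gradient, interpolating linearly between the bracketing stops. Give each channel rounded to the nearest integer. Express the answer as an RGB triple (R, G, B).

12% lies between the 0% and 50% stops, so the local fraction is t = (12 − 0)/(50 − 0) = 12/50 ≈ 0.24.
R = 199 + 0.24 × (35 − 199) = 159.64 → 160
G = 44 + 0.24 × (248 − 44) = 92.96 → 93
B = 65 + 0.24 × (157 − 65) = 87.08 → 87

(160, 93, 87)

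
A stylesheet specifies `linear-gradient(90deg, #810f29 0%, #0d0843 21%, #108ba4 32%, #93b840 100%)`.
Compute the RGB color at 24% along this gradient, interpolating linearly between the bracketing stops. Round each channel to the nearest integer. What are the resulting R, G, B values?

24% lies between the 21% and 32% stops, so the local fraction is t = (24 − 21)/(32 − 21) = 3/11 ≈ 0.2727.
#0d0843 → (13, 8, 67); #108ba4 → (16, 139, 164).
R = 13 + 0.2727 × (16 − 13) = 13.818 → 14
G = 8 + 0.2727 × (139 − 8) = 43.724 → 44
B = 67 + 0.2727 × (164 − 67) = 93.452 → 93

(14, 44, 93)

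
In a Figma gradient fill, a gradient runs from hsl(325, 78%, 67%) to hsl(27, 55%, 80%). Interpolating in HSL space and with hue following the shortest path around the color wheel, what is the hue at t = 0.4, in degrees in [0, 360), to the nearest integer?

Hue: 27 − 325 = -298°, but |-298| > 180 so the shorter arc goes the other way: Δh = -298 + 360 = 62°.
H = 325 + 0.4 × (62) = 349.8 → 350°

350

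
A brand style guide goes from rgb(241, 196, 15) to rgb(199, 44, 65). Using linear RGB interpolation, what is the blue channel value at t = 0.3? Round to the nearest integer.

30

B = 15 + 0.3 × (65 − 15) = 30 → 30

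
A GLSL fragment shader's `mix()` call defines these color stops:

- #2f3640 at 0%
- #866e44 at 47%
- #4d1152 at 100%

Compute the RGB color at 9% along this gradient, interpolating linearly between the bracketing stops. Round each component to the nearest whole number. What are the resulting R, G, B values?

(64, 65, 65)

9% lies between the 0% and 47% stops, so the local fraction is t = (9 − 0)/(47 − 0) = 9/47 ≈ 0.1915.
#2f3640 → (47, 54, 64); #866e44 → (134, 110, 68).
R = 47 + 0.1915 × (134 − 47) = 63.66 → 64
G = 54 + 0.1915 × (110 − 54) = 64.724 → 65
B = 64 + 0.1915 × (68 − 64) = 64.766 → 65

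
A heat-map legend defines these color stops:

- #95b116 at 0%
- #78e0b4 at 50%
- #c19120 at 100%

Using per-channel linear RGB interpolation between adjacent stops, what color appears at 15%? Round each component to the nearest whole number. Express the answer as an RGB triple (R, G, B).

(140, 191, 69)

15% lies between the 0% and 50% stops, so the local fraction is t = (15 − 0)/(50 − 0) = 15/50 ≈ 0.3.
#95b116 → (149, 177, 22); #78e0b4 → (120, 224, 180).
R = 149 + 0.3 × (120 − 149) = 140.3 → 140
G = 177 + 0.3 × (224 − 177) = 191.1 → 191
B = 22 + 0.3 × (180 − 22) = 69.4 → 69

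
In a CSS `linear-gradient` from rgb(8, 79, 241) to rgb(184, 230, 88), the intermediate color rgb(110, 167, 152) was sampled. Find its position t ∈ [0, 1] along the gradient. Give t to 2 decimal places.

0.58

Invert the lerp on the R channel (largest span, 176): t = (110 − 8) / (184 − 8) = 102/176 = 0.57955.
Check on G: (167 − 79)/(230 − 79) = 0.5828 ✓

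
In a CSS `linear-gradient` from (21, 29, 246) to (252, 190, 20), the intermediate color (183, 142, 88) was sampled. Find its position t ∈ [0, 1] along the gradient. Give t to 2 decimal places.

0.70

Invert the lerp on the R channel (largest span, 231): t = (183 − 21) / (252 − 21) = 162/231 = 0.7013.
Check on G: (142 − 29)/(190 − 29) = 0.7019 ✓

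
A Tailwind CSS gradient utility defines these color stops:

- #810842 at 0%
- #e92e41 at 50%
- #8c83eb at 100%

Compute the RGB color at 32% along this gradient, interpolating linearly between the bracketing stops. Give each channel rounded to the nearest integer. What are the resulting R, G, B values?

32% lies between the 0% and 50% stops, so the local fraction is t = (32 − 0)/(50 − 0) = 32/50 ≈ 0.64.
#810842 → (129, 8, 66); #e92e41 → (233, 46, 65).
R = 129 + 0.64 × (233 − 129) = 195.56 → 196
G = 8 + 0.64 × (46 − 8) = 32.32 → 32
B = 66 + 0.64 × (65 − 66) = 65.36 → 65

(196, 32, 65)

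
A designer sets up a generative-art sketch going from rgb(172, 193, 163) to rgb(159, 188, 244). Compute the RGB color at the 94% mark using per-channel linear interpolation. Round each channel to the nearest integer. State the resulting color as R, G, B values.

94% corresponds to t = 0.94.
R = 172 + 0.94 × (159 − 172) = 172 + 0.94 × -13 = 159.78 → 160
G = 193 + 0.94 × (188 − 193) = 193 + 0.94 × -5 = 188.3 → 188
B = 163 + 0.94 × (244 − 163) = 163 + 0.94 × 81 = 239.14 → 239

(160, 188, 239)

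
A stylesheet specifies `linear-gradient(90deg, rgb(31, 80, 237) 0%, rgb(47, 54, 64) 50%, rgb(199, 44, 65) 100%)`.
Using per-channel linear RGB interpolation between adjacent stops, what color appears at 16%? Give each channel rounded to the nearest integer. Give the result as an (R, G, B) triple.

16% lies between the 0% and 50% stops, so the local fraction is t = (16 − 0)/(50 − 0) = 16/50 ≈ 0.32.
R = 31 + 0.32 × (47 − 31) = 36.12 → 36
G = 80 + 0.32 × (54 − 80) = 71.68 → 72
B = 237 + 0.32 × (64 − 237) = 181.64 → 182

(36, 72, 182)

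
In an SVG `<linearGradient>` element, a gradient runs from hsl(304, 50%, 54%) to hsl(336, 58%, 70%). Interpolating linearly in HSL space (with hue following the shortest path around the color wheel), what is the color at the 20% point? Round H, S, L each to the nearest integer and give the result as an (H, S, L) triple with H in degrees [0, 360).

Hue arc: Δh = 336 − 304 = 32° (|Δh| ≤ 180, already the shorter path).
H = 304 + 0.2 × (32) = 310.4 → 310°
S = 50 + 0.2 × (58 − 50) = 51.6 → 52%
L = 54 + 0.2 × (70 − 54) = 57.2 → 57%

(310, 52, 57)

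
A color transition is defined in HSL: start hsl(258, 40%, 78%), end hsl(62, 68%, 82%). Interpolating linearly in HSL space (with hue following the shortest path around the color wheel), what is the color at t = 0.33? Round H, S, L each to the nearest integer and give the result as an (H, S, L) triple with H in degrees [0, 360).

Hue: 62 − 258 = -196°, but |-196| > 180 so the shorter arc goes the other way: Δh = -196 + 360 = 164°.
H = 258 + 0.33 × (164) = 312.12 → 312°
S = 40 + 0.33 × (68 − 40) = 49.24 → 49%
L = 78 + 0.33 × (82 − 78) = 79.32 → 79%

(312, 49, 79)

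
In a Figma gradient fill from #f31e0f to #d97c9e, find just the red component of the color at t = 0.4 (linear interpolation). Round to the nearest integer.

233

R₁ = 243 (from #f31e0f), R₂ = 217 (from #d97c9e).
R = 243 + 0.4 × (217 − 243) = 232.6 → 233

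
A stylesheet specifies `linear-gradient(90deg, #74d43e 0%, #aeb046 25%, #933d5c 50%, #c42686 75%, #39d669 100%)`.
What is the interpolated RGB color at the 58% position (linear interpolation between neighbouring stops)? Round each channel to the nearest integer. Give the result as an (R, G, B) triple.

(163, 54, 105)

58% lies between the 50% and 75% stops, so the local fraction is t = (58 − 50)/(75 − 50) = 8/25 ≈ 0.32.
#933d5c → (147, 61, 92); #c42686 → (196, 38, 134).
R = 147 + 0.32 × (196 − 147) = 162.68 → 163
G = 61 + 0.32 × (38 − 61) = 53.64 → 54
B = 92 + 0.32 × (134 − 92) = 105.44 → 105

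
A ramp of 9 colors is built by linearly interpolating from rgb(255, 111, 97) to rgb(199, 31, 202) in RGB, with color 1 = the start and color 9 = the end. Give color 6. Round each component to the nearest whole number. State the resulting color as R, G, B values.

(220, 61, 163)

With 9 swatches and endpoints inclusive, swatch 6 sits at t = (6 − 1)/(9 − 1) = 5/8 ≈ 0.625.
R = 255 + 0.625 × (199 − 255) = 220 → 220
G = 111 + 0.625 × (31 − 111) = 61 → 61
B = 97 + 0.625 × (202 − 97) = 162.625 → 163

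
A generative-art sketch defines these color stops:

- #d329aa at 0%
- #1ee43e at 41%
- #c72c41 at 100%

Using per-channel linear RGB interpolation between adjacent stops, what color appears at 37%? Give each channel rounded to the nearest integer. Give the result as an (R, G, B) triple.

(48, 210, 73)

37% lies between the 0% and 41% stops, so the local fraction is t = (37 − 0)/(41 − 0) = 37/41 ≈ 0.9024.
#d329aa → (211, 41, 170); #1ee43e → (30, 228, 62).
R = 211 + 0.9024 × (30 − 211) = 47.666 → 48
G = 41 + 0.9024 × (228 − 41) = 209.749 → 210
B = 170 + 0.9024 × (62 − 170) = 72.541 → 73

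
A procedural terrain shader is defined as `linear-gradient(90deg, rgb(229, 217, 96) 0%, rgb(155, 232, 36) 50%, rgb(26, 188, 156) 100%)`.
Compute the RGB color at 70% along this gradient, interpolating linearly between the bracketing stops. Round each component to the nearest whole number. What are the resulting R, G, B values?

70% lies between the 50% and 100% stops, so the local fraction is t = (70 − 50)/(100 − 50) = 20/50 ≈ 0.4.
R = 155 + 0.4 × (26 − 155) = 103.4 → 103
G = 232 + 0.4 × (188 − 232) = 214.4 → 214
B = 36 + 0.4 × (156 − 36) = 84 → 84

(103, 214, 84)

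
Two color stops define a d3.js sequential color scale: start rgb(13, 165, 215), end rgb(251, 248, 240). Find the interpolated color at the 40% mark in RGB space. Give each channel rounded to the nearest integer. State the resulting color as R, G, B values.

(108, 198, 225)

40% corresponds to t = 0.4.
R = 13 + 0.4 × (251 − 13) = 13 + 0.4 × 238 = 108.2 → 108
G = 165 + 0.4 × (248 − 165) = 165 + 0.4 × 83 = 198.2 → 198
B = 215 + 0.4 × (240 − 215) = 215 + 0.4 × 25 = 225 → 225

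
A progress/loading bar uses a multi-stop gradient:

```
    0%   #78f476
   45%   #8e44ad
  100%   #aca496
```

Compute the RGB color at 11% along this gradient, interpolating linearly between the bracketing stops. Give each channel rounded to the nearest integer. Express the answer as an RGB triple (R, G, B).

11% lies between the 0% and 45% stops, so the local fraction is t = (11 − 0)/(45 − 0) = 11/45 ≈ 0.2444.
#78f476 → (120, 244, 118); #8e44ad → (142, 68, 173).
R = 120 + 0.2444 × (142 − 120) = 125.377 → 125
G = 244 + 0.2444 × (68 − 244) = 200.986 → 201
B = 118 + 0.2444 × (173 − 118) = 131.442 → 131

(125, 201, 131)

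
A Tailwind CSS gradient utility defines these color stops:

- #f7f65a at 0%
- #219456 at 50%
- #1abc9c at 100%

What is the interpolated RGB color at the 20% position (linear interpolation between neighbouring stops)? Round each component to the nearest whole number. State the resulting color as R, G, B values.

(161, 207, 88)

20% lies between the 0% and 50% stops, so the local fraction is t = (20 − 0)/(50 − 0) = 20/50 ≈ 0.4.
#f7f65a → (247, 246, 90); #219456 → (33, 148, 86).
R = 247 + 0.4 × (33 − 247) = 161.4 → 161
G = 246 + 0.4 × (148 − 246) = 206.8 → 207
B = 90 + 0.4 × (86 − 90) = 88.4 → 88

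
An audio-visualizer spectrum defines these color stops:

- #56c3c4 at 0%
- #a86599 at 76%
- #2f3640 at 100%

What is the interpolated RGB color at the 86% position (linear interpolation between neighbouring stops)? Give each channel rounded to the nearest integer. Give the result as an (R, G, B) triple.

86% lies between the 76% and 100% stops, so the local fraction is t = (86 − 76)/(100 − 76) = 10/24 ≈ 0.4167.
#a86599 → (168, 101, 153); #2f3640 → (47, 54, 64).
R = 168 + 0.4167 × (47 − 168) = 117.579 → 118
G = 101 + 0.4167 × (54 − 101) = 81.415 → 81
B = 153 + 0.4167 × (64 − 153) = 115.914 → 116

(118, 81, 116)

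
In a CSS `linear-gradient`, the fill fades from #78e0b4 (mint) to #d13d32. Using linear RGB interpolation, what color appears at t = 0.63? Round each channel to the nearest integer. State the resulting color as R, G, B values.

(176, 121, 98)

#78e0b4 → (120, 224, 180); #d13d32 → (209, 61, 50).
R = 120 + 0.63 × (209 − 120) = 120 + 0.63 × 89 = 176.07 → 176
G = 224 + 0.63 × (61 − 224) = 224 + 0.63 × -163 = 121.31 → 121
B = 180 + 0.63 × (50 − 180) = 180 + 0.63 × -130 = 98.1 → 98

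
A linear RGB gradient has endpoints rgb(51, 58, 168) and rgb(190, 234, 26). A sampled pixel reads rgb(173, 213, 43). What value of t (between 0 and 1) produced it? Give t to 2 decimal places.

0.88

Invert the lerp on the G channel (largest span, 176): t = (213 − 58) / (234 − 58) = 155/176 = 0.88068.
Check on R: (173 − 51)/(190 − 51) = 0.8777 ✓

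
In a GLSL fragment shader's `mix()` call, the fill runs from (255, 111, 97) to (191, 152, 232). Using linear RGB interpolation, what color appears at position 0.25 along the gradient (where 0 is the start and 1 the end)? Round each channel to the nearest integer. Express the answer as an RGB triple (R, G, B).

R = 255 + 0.25 × (191 − 255) = 255 + 0.25 × -64 = 239 → 239
G = 111 + 0.25 × (152 − 111) = 111 + 0.25 × 41 = 121.25 → 121
B = 97 + 0.25 × (232 − 97) = 97 + 0.25 × 135 = 130.75 → 131
So the blended color is (239, 121, 131), about #ef7983.

(239, 121, 131)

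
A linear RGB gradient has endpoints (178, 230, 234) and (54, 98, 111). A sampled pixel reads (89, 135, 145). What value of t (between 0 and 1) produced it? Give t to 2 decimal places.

Invert the lerp on the G channel (largest span, 132): t = (135 − 230) / (98 − 230) = -95/-132 = 0.7197.
Check on R: (89 − 178)/(54 − 178) = 0.7177 ✓

0.72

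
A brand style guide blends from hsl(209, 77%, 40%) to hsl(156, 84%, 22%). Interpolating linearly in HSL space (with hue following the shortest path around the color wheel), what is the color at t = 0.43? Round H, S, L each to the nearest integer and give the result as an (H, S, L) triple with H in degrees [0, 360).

(186, 80, 32)

Hue arc: Δh = 156 − 209 = -53° (|Δh| ≤ 180, already the shorter path).
H = 209 + 0.43 × (-53) = 186.21 → 186°
S = 77 + 0.43 × (84 − 77) = 80.01 → 80%
L = 40 + 0.43 × (22 − 40) = 32.26 → 32%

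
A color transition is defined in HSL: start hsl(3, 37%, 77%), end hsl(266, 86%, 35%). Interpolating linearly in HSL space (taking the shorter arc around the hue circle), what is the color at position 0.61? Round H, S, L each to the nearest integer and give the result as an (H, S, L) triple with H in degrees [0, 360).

Hue: 266 − 3 = 263°, but |263| > 180 so the shorter arc goes the other way: Δh = 263 − 360 = -97°.
H = 3 + 0.61 × (-97) = -56.17 → -56 → -56 mod 360 = 304°
S = 37 + 0.61 × (86 − 37) = 66.89 → 67%
L = 77 + 0.61 × (35 − 77) = 51.38 → 51%

(304, 67, 51)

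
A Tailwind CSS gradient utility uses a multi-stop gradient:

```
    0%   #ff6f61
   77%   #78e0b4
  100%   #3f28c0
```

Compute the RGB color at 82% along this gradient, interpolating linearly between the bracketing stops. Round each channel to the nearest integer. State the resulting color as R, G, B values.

(108, 184, 183)

82% lies between the 77% and 100% stops, so the local fraction is t = (82 − 77)/(100 − 77) = 5/23 ≈ 0.2174.
#78e0b4 → (120, 224, 180); #3f28c0 → (63, 40, 192).
R = 120 + 0.2174 × (63 − 120) = 107.608 → 108
G = 224 + 0.2174 × (40 − 224) = 183.998 → 184
B = 180 + 0.2174 × (192 − 180) = 182.609 → 183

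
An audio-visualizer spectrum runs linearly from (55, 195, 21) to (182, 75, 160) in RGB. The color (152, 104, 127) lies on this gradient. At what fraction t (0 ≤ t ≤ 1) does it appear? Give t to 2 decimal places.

Invert the lerp on the B channel (largest span, 139): t = (127 − 21) / (160 − 21) = 106/139 = 0.76259.
Check on R: (152 − 55)/(182 − 55) = 0.7638 ✓

0.76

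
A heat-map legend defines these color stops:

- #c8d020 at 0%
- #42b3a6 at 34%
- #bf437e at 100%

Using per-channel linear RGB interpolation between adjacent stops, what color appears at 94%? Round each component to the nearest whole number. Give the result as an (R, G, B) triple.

94% lies between the 34% and 100% stops, so the local fraction is t = (94 − 34)/(100 − 34) = 60/66 ≈ 0.9091.
#42b3a6 → (66, 179, 166); #bf437e → (191, 67, 126).
R = 66 + 0.9091 × (191 − 66) = 179.637 → 180
G = 179 + 0.9091 × (67 − 179) = 77.181 → 77
B = 166 + 0.9091 × (126 − 166) = 129.636 → 130

(180, 77, 130)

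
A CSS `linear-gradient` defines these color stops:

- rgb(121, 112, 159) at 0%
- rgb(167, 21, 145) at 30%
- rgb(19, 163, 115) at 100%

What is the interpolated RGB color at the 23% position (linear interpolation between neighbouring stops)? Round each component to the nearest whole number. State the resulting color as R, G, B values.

23% lies between the 0% and 30% stops, so the local fraction is t = (23 − 0)/(30 − 0) = 23/30 ≈ 0.7667.
R = 121 + 0.7667 × (167 − 121) = 156.268 → 156
G = 112 + 0.7667 × (21 − 112) = 42.23 → 42
B = 159 + 0.7667 × (145 − 159) = 148.266 → 148

(156, 42, 148)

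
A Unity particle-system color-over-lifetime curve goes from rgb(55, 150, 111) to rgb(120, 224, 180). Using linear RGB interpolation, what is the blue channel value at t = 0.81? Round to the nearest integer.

167

B = 111 + 0.81 × (180 − 111) = 166.89 → 167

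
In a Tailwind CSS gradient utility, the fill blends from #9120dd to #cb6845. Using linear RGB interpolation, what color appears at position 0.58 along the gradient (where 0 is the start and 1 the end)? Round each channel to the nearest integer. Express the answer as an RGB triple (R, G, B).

#9120dd → (145, 32, 221); #cb6845 → (203, 104, 69).
R = 145 + 0.58 × (203 − 145) = 145 + 0.58 × 58 = 178.64 → 179
G = 32 + 0.58 × (104 − 32) = 32 + 0.58 × 72 = 73.76 → 74
B = 221 + 0.58 × (69 − 221) = 221 + 0.58 × -152 = 132.84 → 133

(179, 74, 133)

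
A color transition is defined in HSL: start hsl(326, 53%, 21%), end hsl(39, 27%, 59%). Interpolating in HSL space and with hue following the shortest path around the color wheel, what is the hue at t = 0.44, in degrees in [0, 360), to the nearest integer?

Hue: 39 − 326 = -287°, but |-287| > 180 so the shorter arc goes the other way: Δh = -287 + 360 = 73°.
H = 326 + 0.44 × (73) = 358.12 → 358°

358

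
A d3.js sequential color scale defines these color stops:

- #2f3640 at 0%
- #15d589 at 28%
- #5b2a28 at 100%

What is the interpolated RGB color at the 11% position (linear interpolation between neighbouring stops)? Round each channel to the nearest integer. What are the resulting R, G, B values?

11% lies between the 0% and 28% stops, so the local fraction is t = (11 − 0)/(28 − 0) = 11/28 ≈ 0.3929.
#2f3640 → (47, 54, 64); #15d589 → (21, 213, 137).
R = 47 + 0.3929 × (21 − 47) = 36.785 → 37
G = 54 + 0.3929 × (213 − 54) = 116.471 → 116
B = 64 + 0.3929 × (137 − 64) = 92.682 → 93

(37, 116, 93)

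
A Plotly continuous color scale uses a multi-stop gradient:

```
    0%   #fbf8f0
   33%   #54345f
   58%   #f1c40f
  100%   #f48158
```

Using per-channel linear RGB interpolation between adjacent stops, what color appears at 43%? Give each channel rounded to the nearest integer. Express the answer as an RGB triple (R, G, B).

43% lies between the 33% and 58% stops, so the local fraction is t = (43 − 33)/(58 − 33) = 10/25 ≈ 0.4.
#54345f → (84, 52, 95); #f1c40f → (241, 196, 15).
R = 84 + 0.4 × (241 − 84) = 146.8 → 147
G = 52 + 0.4 × (196 − 52) = 109.6 → 110
B = 95 + 0.4 × (15 − 95) = 63 → 63

(147, 110, 63)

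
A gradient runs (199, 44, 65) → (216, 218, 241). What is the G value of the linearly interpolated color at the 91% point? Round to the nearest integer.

202

G = 44 + 0.91 × (218 − 44) = 202.34 → 202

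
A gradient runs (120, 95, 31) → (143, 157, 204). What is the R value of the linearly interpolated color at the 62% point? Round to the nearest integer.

134

R = 120 + 0.62 × (143 − 120) = 134.26 → 134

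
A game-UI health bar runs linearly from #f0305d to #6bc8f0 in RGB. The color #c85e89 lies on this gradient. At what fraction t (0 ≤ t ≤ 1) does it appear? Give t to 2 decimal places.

0.30

Invert the lerp on the G channel (largest span, 152): t = (94 − 48) / (200 − 48) = 46/152 = 0.30263.
Check on R: (200 − 240)/(107 − 240) = 0.3008 ✓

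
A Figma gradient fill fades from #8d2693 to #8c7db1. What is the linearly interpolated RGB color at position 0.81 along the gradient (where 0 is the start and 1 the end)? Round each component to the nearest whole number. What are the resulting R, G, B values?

(140, 108, 171)

#8d2693 → (141, 38, 147); #8c7db1 → (140, 125, 177).
R = 141 + 0.81 × (140 − 141) = 141 + 0.81 × -1 = 140.19 → 140
G = 38 + 0.81 × (125 − 38) = 38 + 0.81 × 87 = 108.47 → 108
B = 147 + 0.81 × (177 − 147) = 147 + 0.81 × 30 = 171.3 → 171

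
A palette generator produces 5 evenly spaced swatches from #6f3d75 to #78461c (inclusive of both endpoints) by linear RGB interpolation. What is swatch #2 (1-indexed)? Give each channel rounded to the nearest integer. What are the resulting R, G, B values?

(113, 63, 95)

With 5 swatches and endpoints inclusive, swatch 2 sits at t = (2 − 1)/(5 − 1) = 1/4 ≈ 0.25.
#6f3d75 → (111, 61, 117); #78461c → (120, 70, 28).
R = 111 + 0.25 × (120 − 111) = 113.25 → 113
G = 61 + 0.25 × (70 − 61) = 63.25 → 63
B = 117 + 0.25 × (28 − 117) = 94.75 → 95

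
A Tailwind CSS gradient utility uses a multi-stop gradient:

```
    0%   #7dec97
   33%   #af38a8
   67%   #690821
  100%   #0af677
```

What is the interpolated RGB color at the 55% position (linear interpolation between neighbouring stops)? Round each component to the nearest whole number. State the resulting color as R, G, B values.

(130, 25, 81)

55% lies between the 33% and 67% stops, so the local fraction is t = (55 − 33)/(67 − 33) = 22/34 ≈ 0.6471.
#af38a8 → (175, 56, 168); #690821 → (105, 8, 33).
R = 175 + 0.6471 × (105 − 175) = 129.703 → 130
G = 56 + 0.6471 × (8 − 56) = 24.939 → 25
B = 168 + 0.6471 × (33 − 168) = 80.641 → 81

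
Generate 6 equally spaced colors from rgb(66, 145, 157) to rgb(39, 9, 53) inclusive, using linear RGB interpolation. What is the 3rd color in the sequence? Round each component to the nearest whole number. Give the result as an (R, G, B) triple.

(55, 91, 115)

With 6 swatches and endpoints inclusive, swatch 3 sits at t = (3 − 1)/(6 − 1) = 2/5 ≈ 0.4.
R = 66 + 0.4 × (39 − 66) = 55.2 → 55
G = 145 + 0.4 × (9 − 145) = 90.6 → 91
B = 157 + 0.4 × (53 − 157) = 115.4 → 115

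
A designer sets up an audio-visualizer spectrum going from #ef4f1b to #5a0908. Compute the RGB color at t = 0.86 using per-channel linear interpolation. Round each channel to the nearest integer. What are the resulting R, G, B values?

(111, 19, 11)

#ef4f1b → (239, 79, 27); #5a0908 → (90, 9, 8).
R = 239 + 0.86 × (90 − 239) = 239 + 0.86 × -149 = 110.86 → 111
G = 79 + 0.86 × (9 − 79) = 79 + 0.86 × -70 = 18.8 → 19
B = 27 + 0.86 × (8 − 27) = 27 + 0.86 × -19 = 10.66 → 11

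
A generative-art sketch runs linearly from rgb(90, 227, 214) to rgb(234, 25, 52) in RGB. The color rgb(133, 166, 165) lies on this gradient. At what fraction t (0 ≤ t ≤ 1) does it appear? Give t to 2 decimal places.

0.30

Invert the lerp on the G channel (largest span, 202): t = (166 − 227) / (25 − 227) = -61/-202 = 0.30198.
Check on R: (133 − 90)/(234 − 90) = 0.2986 ✓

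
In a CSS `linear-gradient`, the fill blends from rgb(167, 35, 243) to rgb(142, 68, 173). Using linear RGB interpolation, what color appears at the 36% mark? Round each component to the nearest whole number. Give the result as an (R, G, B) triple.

(158, 47, 218)

36% corresponds to t = 0.36.
R = 167 + 0.36 × (142 − 167) = 167 + 0.36 × -25 = 158 → 158
G = 35 + 0.36 × (68 − 35) = 35 + 0.36 × 33 = 46.88 → 47
B = 243 + 0.36 × (173 − 243) = 243 + 0.36 × -70 = 217.8 → 218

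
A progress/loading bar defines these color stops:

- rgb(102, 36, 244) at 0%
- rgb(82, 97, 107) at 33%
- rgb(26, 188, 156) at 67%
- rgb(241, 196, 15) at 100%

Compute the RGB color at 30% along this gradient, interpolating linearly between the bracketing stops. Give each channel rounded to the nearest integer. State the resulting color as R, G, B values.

30% lies between the 0% and 33% stops, so the local fraction is t = (30 − 0)/(33 − 0) = 30/33 ≈ 0.9091.
R = 102 + 0.9091 × (82 − 102) = 83.818 → 84
G = 36 + 0.9091 × (97 − 36) = 91.455 → 91
B = 244 + 0.9091 × (107 − 244) = 119.453 → 119

(84, 91, 119)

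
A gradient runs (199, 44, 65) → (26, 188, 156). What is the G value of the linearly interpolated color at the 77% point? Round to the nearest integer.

155

G = 44 + 0.77 × (188 − 44) = 154.88 → 155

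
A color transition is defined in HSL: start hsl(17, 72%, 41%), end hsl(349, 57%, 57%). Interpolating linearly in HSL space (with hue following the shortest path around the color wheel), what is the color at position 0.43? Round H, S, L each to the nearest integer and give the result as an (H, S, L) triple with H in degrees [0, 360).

(5, 66, 48)

Hue: 349 − 17 = 332°, but |332| > 180 so the shorter arc goes the other way: Δh = 332 − 360 = -28°.
H = 17 + 0.43 × (-28) = 4.96 → 5°
S = 72 + 0.43 × (57 − 72) = 65.55 → 66%
L = 41 + 0.43 × (57 − 41) = 47.88 → 48%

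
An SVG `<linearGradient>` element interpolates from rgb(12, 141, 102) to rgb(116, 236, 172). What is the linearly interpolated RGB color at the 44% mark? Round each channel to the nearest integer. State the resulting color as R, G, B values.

44% corresponds to t = 0.44.
R = 12 + 0.44 × (116 − 12) = 12 + 0.44 × 104 = 57.76 → 58
G = 141 + 0.44 × (236 − 141) = 141 + 0.44 × 95 = 182.8 → 183
B = 102 + 0.44 × (172 − 102) = 102 + 0.44 × 70 = 132.8 → 133

(58, 183, 133)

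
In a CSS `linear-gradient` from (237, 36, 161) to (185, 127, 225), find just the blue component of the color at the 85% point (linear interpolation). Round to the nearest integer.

B = 161 + 0.85 × (225 − 161) = 215.4 → 215

215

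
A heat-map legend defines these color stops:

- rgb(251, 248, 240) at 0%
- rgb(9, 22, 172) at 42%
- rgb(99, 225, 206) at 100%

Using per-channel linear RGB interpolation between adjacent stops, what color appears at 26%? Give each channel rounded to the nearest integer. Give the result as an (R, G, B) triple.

26% lies between the 0% and 42% stops, so the local fraction is t = (26 − 0)/(42 − 0) = 26/42 ≈ 0.619.
R = 251 + 0.619 × (9 − 251) = 101.202 → 101
G = 248 + 0.619 × (22 − 248) = 108.106 → 108
B = 240 + 0.619 × (172 − 240) = 197.908 → 198

(101, 108, 198)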